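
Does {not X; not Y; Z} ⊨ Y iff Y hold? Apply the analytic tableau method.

Yes

Initial set: {not X; not Y; Z; not (Y iff Y)}.
not (Y iff Y): β-rule — branch into Y, not Y  //  not Y, Y.
  branch 1 (add Y, not Y):
    × closes — contains both Y and not Y.
  branch 2 (add not Y, Y):
    × closes — contains both Y and not Y.
All 2 branches close.
Every branch closed, so the premises entail the conclusion.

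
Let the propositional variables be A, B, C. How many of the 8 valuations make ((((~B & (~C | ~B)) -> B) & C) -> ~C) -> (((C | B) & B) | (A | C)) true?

7

Initial set: {(((((~B & (~C | ~B)) -> B) & C) -> ~C) -> (((C | B) & B) | (A | C)))}.
(((((~B & (~C | ~B)) -> B) & C) -> ~C) -> (((C | B) & B) | (A | C))): β-rule — branch into ~((((~B & (~C | ~B)) -> B) & C) -> ~C)  //  (((C | B) & B) | (A | C)).
  branch 1 (add ~((((~B & (~C | ~B)) -> B) & C) -> ~C)):
    ~((((~B & (~C | ~B)) -> B) & C) -> ~C): α-rule — add (((~B & (~C | ~B)) -> B) & C), ~~C.
    (((~B & (~C | ~B)) -> B) & C): α-rule — add ((~B & (~C | ~B)) -> B), C.
    ((~B & (~C | ~B)) -> B): β-rule — branch into ~(~B & (~C | ~B))  //  B.
      branch 1.1 (add ~(~B & (~C | ~B))):
        ~(~B & (~C | ~B)): β-rule — branch into ~~B  //  ~(~C | ~B).
          branch 1.1.1 (add ~~B):
            ○ open, literals {B=1, C=1}.
          branch 1.1.2 (add ~(~C | ~B)):
            ~(~C | ~B): α-rule — add ~~C, ~~B.
            ○ open, literals {B=1, C=1}.
      branch 1.2 (add B):
        ○ open, literals {B=1, C=1}.
  branch 2 (add (((C | B) & B) | (A | C))):
    (((C | B) & B) | (A | C)): β-rule — branch into ((C | B) & B)  //  (A | C).
      branch 2.1 (add ((C | B) & B)):
        ((C | B) & B): α-rule — add (C | B), B.
        (C | B): β-rule — branch into C  //  B.
          branch 2.1.1 (add C):
            ○ open, literals {B=1, C=1}.
          branch 2.1.2 (add B):
            ○ open, literals {B=1}.
      branch 2.2 (add (A | C)):
        (A | C): β-rule — branch into A  //  C.
          branch 2.2.1 (add A):
            ○ open, literals {A=1}.
          branch 2.2.2 (add C):
            ○ open, literals {C=1}.
0 branches closed, 7 open.
Each open branch fixes some atoms; the unmentioned ones are free. Counting distinct full assignments: branch {B=1, C=1} (A) contributes 2 new; branch {B=1, C=1} (A) contributes 0 new; branch {B=1, C=1} (A) contributes 0 new; branch {B=1, C=1} (A) contributes 0 new; branch {B=1} (A, C) contributes 2 new; branch {A=1} (B, C) contributes 2 new; branch {C=1} (A, B) contributes 1 new. Total: 7.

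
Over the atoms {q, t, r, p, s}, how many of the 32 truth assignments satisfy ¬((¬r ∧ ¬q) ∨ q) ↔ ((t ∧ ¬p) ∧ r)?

Initial set: {T (¬((¬r ∧ ¬q) ∨ q) ↔ ((t ∧ ¬p) ∧ r))}.
T (¬((¬r ∧ ¬q) ∨ q) ↔ ((t ∧ ¬p) ∧ r)): β-rule — branch into T ¬((¬r ∧ ¬q) ∨ q), T ((t ∧ ¬p) ∧ r)  //  F ¬((¬r ∧ ¬q) ∨ q), F ((t ∧ ¬p) ∧ r).
  branch 1 (add T ¬((¬r ∧ ¬q) ∨ q), T ((t ∧ ¬p) ∧ r)):
    T ¬((¬r ∧ ¬q) ∨ q): α-rule — add F (¬r ∧ ¬q), F q.
    T ((t ∧ ¬p) ∧ r): α-rule — add T (t ∧ ¬p), T r.
    T (t ∧ ¬p): α-rule — add T t, T ¬p.
    F (¬r ∧ ¬q): β-rule — branch into F ¬r  //  F ¬q.
      branch 1.1 (add F ¬r):
        ○ open, literals {p=F, q=F, r=T, t=T}.
      branch 1.2 (add F ¬q):
        × closes — contains both q and ¬q.
  branch 2 (add F ¬((¬r ∧ ¬q) ∨ q), F ((t ∧ ¬p) ∧ r)):
    F ¬((¬r ∧ ¬q) ∨ q): β-rule — branch into T (¬r ∧ ¬q)  //  T q.
      branch 2.1 (add T (¬r ∧ ¬q)):
        T (¬r ∧ ¬q): α-rule — add T ¬r, T ¬q.
        F ((t ∧ ¬p) ∧ r): β-rule — branch into F (t ∧ ¬p)  //  F r.
          branch 2.1.1 (add F (t ∧ ¬p)):
            F (t ∧ ¬p): β-rule — branch into F t  //  F ¬p.
              branch 2.1.1.1 (add F t):
                ○ open, literals {q=F, r=F, t=F}.
              branch 2.1.1.2 (add F ¬p):
                ○ open, literals {p=T, q=F, r=F}.
          branch 2.1.2 (add F r):
            ○ open, literals {q=F, r=F}.
      branch 2.2 (add T q):
        F ((t ∧ ¬p) ∧ r): β-rule — branch into F (t ∧ ¬p)  //  F r.
          branch 2.2.1 (add F (t ∧ ¬p)):
            F (t ∧ ¬p): β-rule — branch into F t  //  F ¬p.
              branch 2.2.1.1 (add F t):
                ○ open, literals {q=T, t=F}.
              branch 2.2.1.2 (add F ¬p):
                ○ open, literals {p=T, q=T}.
          branch 2.2.2 (add F r):
            ○ open, literals {q=T, r=F}.
1 branch closed, 7 open.
Each open branch fixes some atoms; the unmentioned ones are free. Counting distinct full assignments: branch {p=F, q=F, r=T, t=T} (s) contributes 2 new; branch {q=F, r=F, t=F} (p, s) contributes 4 new; branch {p=T, q=F, r=F} (t, s) contributes 2 new; branch {q=F, r=F} (t, p, s) contributes 2 new; branch {q=T, t=F} (r, p, s) contributes 8 new; branch {p=T, q=T} (t, r, s) contributes 4 new; branch {q=T, r=F} (t, p, s) contributes 2 new. Total: 24.

24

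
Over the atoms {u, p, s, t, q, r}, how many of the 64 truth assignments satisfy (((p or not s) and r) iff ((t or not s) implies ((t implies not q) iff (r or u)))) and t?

16

Initial set: {((((p or not s) and r) iff ((t or not s) implies ((t implies not q) iff (r or u)))) and t)}.
((((p or not s) and r) iff ((t or not s) implies ((t implies not q) iff (r or u)))) and t): α-rule — add (((p or not s) and r) iff ((t or not s) implies ((t implies not q) iff (r or u)))), t.
(((p or not s) and r) iff ((t or not s) implies ((t implies not q) iff (r or u)))): β-rule — branch into ((p or not s) and r), ((t or not s) implies ((t implies not q) iff (r or u)))  //  not ((p or not s) and r), not ((t or not s) implies ((t implies not q) iff (r or u))).
  branch 1 (add ((p or not s) and r), ((t or not s) implies ((t implies not q) iff (r or u)))):
    ((p or not s) and r): α-rule — add (p or not s), r.
    ((t or not s) implies ((t implies not q) iff (r or u))): β-rule — branch into not (t or not s)  //  ((t implies not q) iff (r or u)).
      branch 1.1 (add not (t or not s)):
        not (t or not s): α-rule — add not t, not not s.
        × closes — contains both t and not t.
      branch 1.2 (add ((t implies not q) iff (r or u))):
        (p or not s): β-rule — branch into p  //  not s.
          branch 1.2.1 (add p):
            ((t implies not q) iff (r or u)): β-rule — branch into (t implies not q), (r or u)  //  not (t implies not q), not (r or u).
              branch 1.2.1.1 (add (t implies not q), (r or u)):
                (t implies not q): β-rule — branch into not t  //  not q.
                  branch 1.2.1.1.1 (add not t):
                    × closes — contains both t and not t.
                  branch 1.2.1.1.2 (add not q):
                    (r or u): β-rule — branch into r  //  u.
                      branch 1.2.1.1.2.1 (add r):
                        ○ open, literals {p=T, q=F, r=T, t=T}.
                      branch 1.2.1.1.2.2 (add u):
                        ○ open, literals {p=T, q=F, r=T, t=T, u=T}.
              branch 1.2.1.2 (add not (t implies not q), not (r or u)):
                not (t implies not q): α-rule — add t, not not q.
                not (r or u): α-rule — add not r, not u.
                × closes — contains both r and not r.
          branch 1.2.2 (add not s):
            ((t implies not q) iff (r or u)): β-rule — branch into (t implies not q), (r or u)  //  not (t implies not q), not (r or u).
              branch 1.2.2.1 (add (t implies not q), (r or u)):
                (t implies not q): β-rule — branch into not t  //  not q.
                  branch 1.2.2.1.1 (add not t):
                    × closes — contains both t and not t.
                  branch 1.2.2.1.2 (add not q):
                    (r or u): β-rule — branch into r  //  u.
                      branch 1.2.2.1.2.1 (add r):
                        ○ open, literals {q=F, r=T, s=F, t=T}.
                      branch 1.2.2.1.2.2 (add u):
                        ○ open, literals {q=F, r=T, s=F, t=T, u=T}.
              branch 1.2.2.2 (add not (t implies not q), not (r or u)):
                not (t implies not q): α-rule — add t, not not q.
                not (r or u): α-rule — add not r, not u.
                × closes — contains both r and not r.
  branch 2 (add not ((p or not s) and r), not ((t or not s) implies ((t implies not q) iff (r or u)))):
    not ((t or not s) implies ((t implies not q) iff (r or u))): α-rule — add (t or not s), not ((t implies not q) iff (r or u)).
    not ((p or not s) and r): β-rule — branch into not (p or not s)  //  not r.
      branch 2.1 (add not (p or not s)):
        not (p or not s): α-rule — add not p, not not s.
        (t or not s): β-rule — branch into t  //  not s.
          branch 2.1.1 (add t):
            not ((t implies not q) iff (r or u)): β-rule — branch into (t implies not q), not (r or u)  //  not (t implies not q), (r or u).
              branch 2.1.1.1 (add (t implies not q), not (r or u)):
                not (r or u): α-rule — add not r, not u.
                (t implies not q): β-rule — branch into not t  //  not q.
                  branch 2.1.1.1.1 (add not t):
                    × closes — contains both t and not t.
                  branch 2.1.1.1.2 (add not q):
                    ○ open, literals {p=F, q=F, r=F, s=T, t=T, u=F}.
              branch 2.1.1.2 (add not (t implies not q), (r or u)):
                not (t implies not q): α-rule — add t, not not q.
                (r or u): β-rule — branch into r  //  u.
                  branch 2.1.1.2.1 (add r):
                    ○ open, literals {p=F, q=T, r=T, s=T, t=T}.
                  branch 2.1.1.2.2 (add u):
                    ○ open, literals {p=F, q=T, s=T, t=T, u=T}.
          branch 2.1.2 (add not s):
            × closes — contains both s and not s.
      branch 2.2 (add not r):
        (t or not s): β-rule — branch into t  //  not s.
          branch 2.2.1 (add t):
            not ((t implies not q) iff (r or u)): β-rule — branch into (t implies not q), not (r or u)  //  not (t implies not q), (r or u).
              branch 2.2.1.1 (add (t implies not q), not (r or u)):
                not (r or u): α-rule — add not r, not u.
                (t implies not q): β-rule — branch into not t  //  not q.
                  branch 2.2.1.1.1 (add not t):
                    × closes — contains both t and not t.
                  branch 2.2.1.1.2 (add not q):
                    ○ open, literals {q=F, r=F, t=T, u=F}.
              branch 2.2.1.2 (add not (t implies not q), (r or u)):
                not (t implies not q): α-rule — add t, not not q.
                (r or u): β-rule — branch into r  //  u.
                  branch 2.2.1.2.1 (add r):
                    × closes — contains both r and not r.
                  branch 2.2.1.2.2 (add u):
                    ○ open, literals {q=T, r=F, t=T, u=T}.
          branch 2.2.2 (add not s):
            not ((t implies not q) iff (r or u)): β-rule — branch into (t implies not q), not (r or u)  //  not (t implies not q), (r or u).
              branch 2.2.2.1 (add (t implies not q), not (r or u)):
                not (r or u): α-rule — add not r, not u.
                (t implies not q): β-rule — branch into not t  //  not q.
                  branch 2.2.2.1.1 (add not t):
                    × closes — contains both t and not t.
                  branch 2.2.2.1.2 (add not q):
                    ○ open, literals {q=F, r=F, s=F, t=T, u=F}.
              branch 2.2.2.2 (add not (t implies not q), (r or u)):
                not (t implies not q): α-rule — add t, not not q.
                (r or u): β-rule — branch into r  //  u.
                  branch 2.2.2.2.1 (add r):
                    × closes — contains both r and not r.
                  branch 2.2.2.2.2 (add u):
                    ○ open, literals {q=T, r=F, s=F, t=T, u=T}.
11 branches closed, 11 open.
Each open branch fixes some atoms; the unmentioned ones are free. Counting distinct full assignments: branch {p=T, q=F, r=T, t=T} (u, s) contributes 4 new; branch {p=T, q=F, r=T, t=T, u=T} (s) contributes 0 new; branch {q=F, r=T, s=F, t=T} (u, p) contributes 2 new; branch {q=F, r=T, s=F, t=T, u=T} (p) contributes 0 new; branch {p=F, q=F, r=F, s=T, t=T, u=F} (none free) contributes 1 new; branch {p=F, q=T, r=T, s=T, t=T} (u) contributes 2 new; branch {p=F, q=T, s=T, t=T, u=T} (r) contributes 1 new; branch {q=F, r=F, t=T, u=F} (p, s) contributes 3 new; branch {q=T, r=F, t=T, u=T} (p, s) contributes 3 new; branch {q=F, r=F, s=F, t=T, u=F} (p) contributes 0 new; branch {q=T, r=F, s=F, t=T, u=T} (p) contributes 0 new. Total: 16.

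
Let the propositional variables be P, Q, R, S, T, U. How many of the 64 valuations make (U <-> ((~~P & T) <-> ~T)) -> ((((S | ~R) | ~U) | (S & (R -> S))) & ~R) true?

Initial set: {((U <-> ((~~P & T) <-> ~T)) -> ((((S | ~R) | ~U) | (S & (R -> S))) & ~R))}.
((U <-> ((~~P & T) <-> ~T)) -> ((((S | ~R) | ~U) | (S & (R -> S))) & ~R)): β-rule — branch into ~(U <-> ((~~P & T) <-> ~T))  //  ((((S | ~R) | ~U) | (S & (R -> S))) & ~R).
  branch 1 (add ~(U <-> ((~~P & T) <-> ~T))):
    ~(U <-> ((~~P & T) <-> ~T)): β-rule — branch into U, ~((~~P & T) <-> ~T)  //  ~U, ((~~P & T) <-> ~T).
      branch 1.1 (add U, ~((~~P & T) <-> ~T)):
        ~((~~P & T) <-> ~T): β-rule — branch into (~~P & T), ~~T  //  ~(~~P & T), ~T.
          branch 1.1.1 (add (~~P & T), ~~T):
            (~~P & T): α-rule — add ~~P, T.
            ~~P: drop double negation, giving P.
            ○ open, literals {P=T, T=T, U=T}.
          branch 1.1.2 (add ~(~~P & T), ~T):
            ~(~~P & T): β-rule — branch into ~~~P  //  ~T.
              branch 1.1.2.1 (add ~~~P):
                ~~~P: drop double negation, giving ~P.
                ○ open, literals {P=F, T=F, U=T}.
              branch 1.1.2.2 (add ~T):
                ○ open, literals {T=F, U=T}.
      branch 1.2 (add ~U, ((~~P & T) <-> ~T)):
        ((~~P & T) <-> ~T): β-rule — branch into (~~P & T), ~T  //  ~(~~P & T), ~~T.
          branch 1.2.1 (add (~~P & T), ~T):
            (~~P & T): α-rule — add ~~P, T.
            × closes — contains both T and ~T.
          branch 1.2.2 (add ~(~~P & T), ~~T):
            ~(~~P & T): β-rule — branch into ~~~P  //  ~T.
              branch 1.2.2.1 (add ~~~P):
                ~~~P: drop double negation, giving ~P.
                ○ open, literals {P=F, T=T, U=F}.
              branch 1.2.2.2 (add ~T):
                × closes — contains both T and ~T.
  branch 2 (add ((((S | ~R) | ~U) | (S & (R -> S))) & ~R)):
    ((((S | ~R) | ~U) | (S & (R -> S))) & ~R): α-rule — add (((S | ~R) | ~U) | (S & (R -> S))), ~R.
    (((S | ~R) | ~U) | (S & (R -> S))): β-rule — branch into ((S | ~R) | ~U)  //  (S & (R -> S)).
      branch 2.1 (add ((S | ~R) | ~U)):
        ((S | ~R) | ~U): β-rule — branch into (S | ~R)  //  ~U.
          branch 2.1.1 (add (S | ~R)):
            (S | ~R): β-rule — branch into S  //  ~R.
              branch 2.1.1.1 (add S):
                ○ open, literals {R=F, S=T}.
              branch 2.1.1.2 (add ~R):
                ○ open, literals {R=F}.
          branch 2.1.2 (add ~U):
            ○ open, literals {R=F, U=F}.
      branch 2.2 (add (S & (R -> S))):
        (S & (R -> S)): α-rule — add S, (R -> S).
        (R -> S): β-rule — branch into ~R  //  S.
          branch 2.2.1 (add ~R):
            ○ open, literals {R=F, S=T}.
          branch 2.2.2 (add S):
            ○ open, literals {R=F, S=T}.
2 branches closed, 9 open.
Each open branch fixes some atoms; the unmentioned ones are free. Counting distinct full assignments: branch {P=T, T=T, U=T} (Q, R, S) contributes 8 new; branch {P=F, T=F, U=T} (Q, R, S) contributes 8 new; branch {T=F, U=T} (P, Q, R, S) contributes 8 new; branch {P=F, T=T, U=F} (Q, R, S) contributes 8 new; branch {R=F, S=T} (P, Q, T, U) contributes 8 new; branch {R=F} (P, Q, S, T, U) contributes 8 new; branch {R=F, U=F} (P, Q, S, T) contributes 0 new; branch {R=F, S=T} (P, Q, T, U) contributes 0 new; branch {R=F, S=T} (P, Q, T, U) contributes 0 new. Total: 48.

48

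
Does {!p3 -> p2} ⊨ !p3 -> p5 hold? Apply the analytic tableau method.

Initial set: {(!p3 -> p2); !(!p3 -> p5)}.
!(!p3 -> p5): α-rule — add !p3, !p5.
(!p3 -> p2): β-rule — branch into !!p3  //  p2.
  branch 1 (add !!p3):
    × closes — contains both p3 and !p3.
  branch 2 (add p2):
    ○ open, literals {p2=true, p3=false, p5=false}.
1 branch closed, 1 open.
An open branch gives a countermodel: p2=true, p3=false, p5=false (unmentioned atoms arbitrary); the premises hold there but the conclusion fails.

No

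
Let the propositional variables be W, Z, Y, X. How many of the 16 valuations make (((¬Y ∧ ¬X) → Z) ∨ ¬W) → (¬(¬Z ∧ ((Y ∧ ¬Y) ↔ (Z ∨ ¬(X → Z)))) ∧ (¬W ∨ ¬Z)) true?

Initial set: {((((¬Y ∧ ¬X) → Z) ∨ ¬W) → (¬(¬Z ∧ ((Y ∧ ¬Y) ↔ (Z ∨ ¬(X → Z)))) ∧ (¬W ∨ ¬Z)))}.
((((¬Y ∧ ¬X) → Z) ∨ ¬W) → (¬(¬Z ∧ ((Y ∧ ¬Y) ↔ (Z ∨ ¬(X → Z)))) ∧ (¬W ∨ ¬Z))): β-rule — branch into ¬(((¬Y ∧ ¬X) → Z) ∨ ¬W)  //  (¬(¬Z ∧ ((Y ∧ ¬Y) ↔ (Z ∨ ¬(X → Z)))) ∧ (¬W ∨ ¬Z)).
  branch 1 (add ¬(((¬Y ∧ ¬X) → Z) ∨ ¬W)):
    ¬(((¬Y ∧ ¬X) → Z) ∨ ¬W): α-rule — add ¬((¬Y ∧ ¬X) → Z), ¬¬W.
    ¬((¬Y ∧ ¬X) → Z): α-rule — add (¬Y ∧ ¬X), ¬Z.
    (¬Y ∧ ¬X): α-rule — add ¬Y, ¬X.
    ○ open, literals {W=T, X=F, Y=F, Z=F}.
  branch 2 (add (¬(¬Z ∧ ((Y ∧ ¬Y) ↔ (Z ∨ ¬(X → Z)))) ∧ (¬W ∨ ¬Z))):
    (¬(¬Z ∧ ((Y ∧ ¬Y) ↔ (Z ∨ ¬(X → Z)))) ∧ (¬W ∨ ¬Z)): α-rule — add ¬(¬Z ∧ ((Y ∧ ¬Y) ↔ (Z ∨ ¬(X → Z)))), (¬W ∨ ¬Z).
    ¬(¬Z ∧ ((Y ∧ ¬Y) ↔ (Z ∨ ¬(X → Z)))): β-rule — branch into ¬¬Z  //  ¬((Y ∧ ¬Y) ↔ (Z ∨ ¬(X → Z))).
      branch 2.1 (add ¬¬Z):
        (¬W ∨ ¬Z): β-rule — branch into ¬W  //  ¬Z.
          branch 2.1.1 (add ¬W):
            ○ open, literals {W=F, Z=T}.
          branch 2.1.2 (add ¬Z):
            × closes — contains both Z and ¬Z.
      branch 2.2 (add ¬((Y ∧ ¬Y) ↔ (Z ∨ ¬(X → Z)))):
        (¬W ∨ ¬Z): β-rule — branch into ¬W  //  ¬Z.
          branch 2.2.1 (add ¬W):
            ¬((Y ∧ ¬Y) ↔ (Z ∨ ¬(X → Z))): β-rule — branch into (Y ∧ ¬Y), ¬(Z ∨ ¬(X → Z))  //  ¬(Y ∧ ¬Y), (Z ∨ ¬(X → Z)).
              branch 2.2.1.1 (add (Y ∧ ¬Y), ¬(Z ∨ ¬(X → Z))):
                (Y ∧ ¬Y): α-rule — add Y, ¬Y.
                × closes — contains both Y and ¬Y.
              branch 2.2.1.2 (add ¬(Y ∧ ¬Y), (Z ∨ ¬(X → Z))):
                ¬(Y ∧ ¬Y): β-rule — branch into ¬Y  //  ¬¬Y.
                  branch 2.2.1.2.1 (add ¬Y):
                    (Z ∨ ¬(X → Z)): β-rule — branch into Z  //  ¬(X → Z).
                      branch 2.2.1.2.1.1 (add Z):
                        ○ open, literals {W=F, Y=F, Z=T}.
                      branch 2.2.1.2.1.2 (add ¬(X → Z)):
                        ¬(X → Z): α-rule — add X, ¬Z.
                        ○ open, literals {W=F, X=T, Y=F, Z=F}.
                  branch 2.2.1.2.2 (add ¬¬Y):
                    (Z ∨ ¬(X → Z)): β-rule — branch into Z  //  ¬(X → Z).
                      branch 2.2.1.2.2.1 (add Z):
                        ○ open, literals {W=F, Y=T, Z=T}.
                      branch 2.2.1.2.2.2 (add ¬(X → Z)):
                        ¬(X → Z): α-rule — add X, ¬Z.
                        ○ open, literals {W=F, X=T, Y=T, Z=F}.
          branch 2.2.2 (add ¬Z):
            ¬((Y ∧ ¬Y) ↔ (Z ∨ ¬(X → Z))): β-rule — branch into (Y ∧ ¬Y), ¬(Z ∨ ¬(X → Z))  //  ¬(Y ∧ ¬Y), (Z ∨ ¬(X → Z)).
              branch 2.2.2.1 (add (Y ∧ ¬Y), ¬(Z ∨ ¬(X → Z))):
                (Y ∧ ¬Y): α-rule — add Y, ¬Y.
                × closes — contains both Y and ¬Y.
              branch 2.2.2.2 (add ¬(Y ∧ ¬Y), (Z ∨ ¬(X → Z))):
                ¬(Y ∧ ¬Y): β-rule — branch into ¬Y  //  ¬¬Y.
                  branch 2.2.2.2.1 (add ¬Y):
                    (Z ∨ ¬(X → Z)): β-rule — branch into Z  //  ¬(X → Z).
                      branch 2.2.2.2.1.1 (add Z):
                        × closes — contains both Z and ¬Z.
                      branch 2.2.2.2.1.2 (add ¬(X → Z)):
                        ¬(X → Z): α-rule — add X, ¬Z.
                        ○ open, literals {X=T, Y=F, Z=F}.
                  branch 2.2.2.2.2 (add ¬¬Y):
                    (Z ∨ ¬(X → Z)): β-rule — branch into Z  //  ¬(X → Z).
                      branch 2.2.2.2.2.1 (add Z):
                        × closes — contains both Z and ¬Z.
                      branch 2.2.2.2.2.2 (add ¬(X → Z)):
                        ¬(X → Z): α-rule — add X, ¬Z.
                        ○ open, literals {X=T, Y=T, Z=F}.
5 branches closed, 8 open.
Each open branch fixes some atoms; the unmentioned ones are free. Counting distinct full assignments: branch {W=T, X=F, Y=F, Z=F} (none free) contributes 1 new; branch {W=F, Z=T} (Y, X) contributes 4 new; branch {W=F, Y=F, Z=T} (X) contributes 0 new; branch {W=F, X=T, Y=F, Z=F} (none free) contributes 1 new; branch {W=F, Y=T, Z=T} (X) contributes 0 new; branch {W=F, X=T, Y=T, Z=F} (none free) contributes 1 new; branch {X=T, Y=F, Z=F} (W) contributes 1 new; branch {X=T, Y=T, Z=F} (W) contributes 1 new. Total: 9.

9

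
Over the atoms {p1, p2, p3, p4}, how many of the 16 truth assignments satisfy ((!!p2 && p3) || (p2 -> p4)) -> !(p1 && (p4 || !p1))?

Initial set: {(((!!p2 && p3) || (p2 -> p4)) -> !(p1 && (p4 || !p1)))}.
(((!!p2 && p3) || (p2 -> p4)) -> !(p1 && (p4 || !p1))): β-rule — branch into !((!!p2 && p3) || (p2 -> p4))  //  !(p1 && (p4 || !p1)).
  branch 1 (add !((!!p2 && p3) || (p2 -> p4))):
    !((!!p2 && p3) || (p2 -> p4)): α-rule — add !(!!p2 && p3), !(p2 -> p4).
    !(p2 -> p4): α-rule — add p2, !p4.
    !(!!p2 && p3): β-rule — branch into !!!p2  //  !p3.
      branch 1.1 (add !!!p2):
        !!!p2: drop double negation, giving !p2.
        × closes — contains both p2 and !p2.
      branch 1.2 (add !p3):
        ○ open, literals {p2=1, p3=0, p4=0}.
  branch 2 (add !(p1 && (p4 || !p1))):
    !(p1 && (p4 || !p1)): β-rule — branch into !p1  //  !(p4 || !p1).
      branch 2.1 (add !p1):
        ○ open, literals {p1=0}.
      branch 2.2 (add !(p4 || !p1)):
        !(p4 || !p1): α-rule — add !p4, !!p1.
        ○ open, literals {p1=1, p4=0}.
1 branch closed, 3 open.
Each open branch fixes some atoms; the unmentioned ones are free. Counting distinct full assignments: branch {p2=1, p3=0, p4=0} (p1) contributes 2 new; branch {p1=0} (p2, p3, p4) contributes 7 new; branch {p1=1, p4=0} (p2, p3) contributes 3 new. Total: 12.

12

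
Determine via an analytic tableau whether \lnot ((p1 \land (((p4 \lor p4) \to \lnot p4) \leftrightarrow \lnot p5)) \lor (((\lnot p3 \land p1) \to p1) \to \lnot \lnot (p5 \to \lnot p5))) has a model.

Initial set: {\lnot ((p1 \land (((p4 \lor p4) \to \lnot p4) \leftrightarrow \lnot p5)) \lor (((\lnot p3 \land p1) \to p1) \to \lnot \lnot (p5 \to \lnot p5)))}.
\lnot ((p1 \land (((p4 \lor p4) \to \lnot p4) \leftrightarrow \lnot p5)) \lor (((\lnot p3 \land p1) \to p1) \to \lnot \lnot (p5 \to \lnot p5))): α-rule — add \lnot (p1 \land (((p4 \lor p4) \to \lnot p4) \leftrightarrow \lnot p5)), \lnot (((\lnot p3 \land p1) \to p1) \to \lnot \lnot (p5 \to \lnot p5)).
\lnot (((\lnot p3 \land p1) \to p1) \to \lnot \lnot (p5 \to \lnot p5)): α-rule — add ((\lnot p3 \land p1) \to p1), \lnot \lnot \lnot (p5 \to \lnot p5).
\lnot \lnot \lnot (p5 \to \lnot p5): drop double negation, giving \lnot (p5 \to \lnot p5).
\lnot (p5 \to \lnot p5): α-rule — add p5, \lnot \lnot p5.
\lnot (p1 \land (((p4 \lor p4) \to \lnot p4) \leftrightarrow \lnot p5)): β-rule — branch into \lnot p1  //  \lnot (((p4 \lor p4) \to \lnot p4) \leftrightarrow \lnot p5).
  branch 1 (add \lnot p1):
    ((\lnot p3 \land p1) \to p1): β-rule — branch into \lnot (\lnot p3 \land p1)  //  p1.
      branch 1.1 (add \lnot (\lnot p3 \land p1)):
        \lnot (\lnot p3 \land p1): β-rule — branch into \lnot \lnot p3  //  \lnot p1.
          branch 1.1.1 (add \lnot \lnot p3):
            ○ open, literals {p1=false, p3=true, p5=true}.
          branch 1.1.2 (add \lnot p1):
            ○ open, literals {p1=false, p5=true}.
      branch 1.2 (add p1):
        × closes — contains both p1 and \lnot p1.
  branch 2 (add \lnot (((p4 \lor p4) \to \lnot p4) \leftrightarrow \lnot p5)):
    ((\lnot p3 \land p1) \to p1): β-rule — branch into \lnot (\lnot p3 \land p1)  //  p1.
      branch 2.1 (add \lnot (\lnot p3 \land p1)):
        \lnot (((p4 \lor p4) \to \lnot p4) \leftrightarrow \lnot p5): β-rule — branch into ((p4 \lor p4) \to \lnot p4), \lnot \lnot p5  //  \lnot ((p4 \lor p4) \to \lnot p4), \lnot p5.
          branch 2.1.1 (add ((p4 \lor p4) \to \lnot p4), \lnot \lnot p5):
            \lnot (\lnot p3 \land p1): β-rule — branch into \lnot \lnot p3  //  \lnot p1.
              branch 2.1.1.1 (add \lnot \lnot p3):
                ((p4 \lor p4) \to \lnot p4): β-rule — branch into \lnot (p4 \lor p4)  //  \lnot p4.
                  branch 2.1.1.1.1 (add \lnot (p4 \lor p4)):
                    \lnot (p4 \lor p4): α-rule — add \lnot p4, \lnot p4.
                    ○ open, literals {p3=true, p4=false, p5=true}.
                  branch 2.1.1.1.2 (add \lnot p4):
                    ○ open, literals {p3=true, p4=false, p5=true}.
              branch 2.1.1.2 (add \lnot p1):
                ((p4 \lor p4) \to \lnot p4): β-rule — branch into \lnot (p4 \lor p4)  //  \lnot p4.
                  branch 2.1.1.2.1 (add \lnot (p4 \lor p4)):
                    \lnot (p4 \lor p4): α-rule — add \lnot p4, \lnot p4.
                    ○ open, literals {p1=false, p4=false, p5=true}.
                  branch 2.1.1.2.2 (add \lnot p4):
                    ○ open, literals {p1=false, p4=false, p5=true}.
          branch 2.1.2 (add \lnot ((p4 \lor p4) \to \lnot p4), \lnot p5):
            × closes — contains both p5 and \lnot p5.
      branch 2.2 (add p1):
        \lnot (((p4 \lor p4) \to \lnot p4) \leftrightarrow \lnot p5): β-rule — branch into ((p4 \lor p4) \to \lnot p4), \lnot \lnot p5  //  \lnot ((p4 \lor p4) \to \lnot p4), \lnot p5.
          branch 2.2.1 (add ((p4 \lor p4) \to \lnot p4), \lnot \lnot p5):
            ((p4 \lor p4) \to \lnot p4): β-rule — branch into \lnot (p4 \lor p4)  //  \lnot p4.
              branch 2.2.1.1 (add \lnot (p4 \lor p4)):
                \lnot (p4 \lor p4): α-rule — add \lnot p4, \lnot p4.
                ○ open, literals {p1=true, p4=false, p5=true}.
              branch 2.2.1.2 (add \lnot p4):
                ○ open, literals {p1=true, p4=false, p5=true}.
          branch 2.2.2 (add \lnot ((p4 \lor p4) \to \lnot p4), \lnot p5):
            × closes — contains both p5 and \lnot p5.
3 branches closed, 8 open.
An open branch gives a satisfying assignment: p1=false, p3=true, p5=true.

Satisfiable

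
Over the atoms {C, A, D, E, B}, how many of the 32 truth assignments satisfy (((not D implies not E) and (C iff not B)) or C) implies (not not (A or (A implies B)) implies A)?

Initial set: {((((not D implies not E) and (C iff not B)) or C) implies (not not (A or (A implies B)) implies A))}.
((((not D implies not E) and (C iff not B)) or C) implies (not not (A or (A implies B)) implies A)): β-rule — branch into not (((not D implies not E) and (C iff not B)) or C)  //  (not not (A or (A implies B)) implies A).
  branch 1 (add not (((not D implies not E) and (C iff not B)) or C)):
    not (((not D implies not E) and (C iff not B)) or C): α-rule — add not ((not D implies not E) and (C iff not B)), not C.
    not ((not D implies not E) and (C iff not B)): β-rule — branch into not (not D implies not E)  //  not (C iff not B).
      branch 1.1 (add not (not D implies not E)):
        not (not D implies not E): α-rule — add not D, not not E.
        ○ open, literals {C=F, D=F, E=T}.
      branch 1.2 (add not (C iff not B)):
        not (C iff not B): β-rule — branch into C, not not B  //  not C, not B.
          branch 1.2.1 (add C, not not B):
            × closes — contains both C and not C.
          branch 1.2.2 (add not C, not B):
            ○ open, literals {B=F, C=F}.
  branch 2 (add (not not (A or (A implies B)) implies A)):
    (not not (A or (A implies B)) implies A): β-rule — branch into not not not (A or (A implies B))  //  A.
      branch 2.1 (add not not not (A or (A implies B))):
        not not not (A or (A implies B)): drop double negation, giving not (A or (A implies B)).
        not (A or (A implies B)): α-rule — add not A, not (A implies B).
        not (A implies B): α-rule — add A, not B.
        × closes — contains both A and not A.
      branch 2.2 (add A):
        ○ open, literals {A=T}.
2 branches closed, 3 open.
Each open branch fixes some atoms; the unmentioned ones are free. Counting distinct full assignments: branch {C=F, D=F, E=T} (A, B) contributes 4 new; branch {B=F, C=F} (A, D, E) contributes 6 new; branch {A=T} (C, D, E, B) contributes 11 new. Total: 21.

21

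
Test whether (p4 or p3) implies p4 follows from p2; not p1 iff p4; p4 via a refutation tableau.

Initial set: {p2; (not p1 iff p4); p4; not ((p4 or p3) implies p4)}.
not ((p4 or p3) implies p4): α-rule — add (p4 or p3), not p4.
× closes — contains both p4 and not p4.
All 1 branch closes.
Every branch closed, so the premises entail the conclusion.

Yes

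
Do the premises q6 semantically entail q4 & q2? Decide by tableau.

No

Initial set: {q6; ~(q4 & q2)}.
~(q4 & q2): β-rule — branch into ~q4  //  ~q2.
  branch 1 (add ~q4):
    ○ open, literals {q4=false, q6=true}.
  branch 2 (add ~q2):
    ○ open, literals {q2=false, q6=true}.
0 branches closed, 2 open.
An open branch gives a countermodel: q4=false, q6=true (unmentioned atoms arbitrary); the premises hold there but the conclusion fails.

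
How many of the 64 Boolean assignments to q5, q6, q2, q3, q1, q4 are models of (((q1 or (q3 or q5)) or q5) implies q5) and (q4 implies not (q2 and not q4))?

40

Initial set: {((((q1 or (q3 or q5)) or q5) implies q5) and (q4 implies not (q2 and not q4)))}.
((((q1 or (q3 or q5)) or q5) implies q5) and (q4 implies not (q2 and not q4))): α-rule — add (((q1 or (q3 or q5)) or q5) implies q5), (q4 implies not (q2 and not q4)).
(((q1 or (q3 or q5)) or q5) implies q5): β-rule — branch into not ((q1 or (q3 or q5)) or q5)  //  q5.
  branch 1 (add not ((q1 or (q3 or q5)) or q5)):
    not ((q1 or (q3 or q5)) or q5): α-rule — add not (q1 or (q3 or q5)), not q5.
    not (q1 or (q3 or q5)): α-rule — add not q1, not (q3 or q5).
    not (q3 or q5): α-rule — add not q3, not q5.
    (q4 implies not (q2 and not q4)): β-rule — branch into not q4  //  not (q2 and not q4).
      branch 1.1 (add not q4):
        ○ open, literals {q1=false, q3=false, q4=false, q5=false}.
      branch 1.2 (add not (q2 and not q4)):
        not (q2 and not q4): β-rule — branch into not q2  //  not not q4.
          branch 1.2.1 (add not q2):
            ○ open, literals {q1=false, q2=false, q3=false, q5=false}.
          branch 1.2.2 (add not not q4):
            ○ open, literals {q1=false, q3=false, q4=true, q5=false}.
  branch 2 (add q5):
    (q4 implies not (q2 and not q4)): β-rule — branch into not q4  //  not (q2 and not q4).
      branch 2.1 (add not q4):
        ○ open, literals {q4=false, q5=true}.
      branch 2.2 (add not (q2 and not q4)):
        not (q2 and not q4): β-rule — branch into not q2  //  not not q4.
          branch 2.2.1 (add not q2):
            ○ open, literals {q2=false, q5=true}.
          branch 2.2.2 (add not not q4):
            ○ open, literals {q4=true, q5=true}.
0 branches closed, 6 open.
Each open branch fixes some atoms; the unmentioned ones are free. Counting distinct full assignments: branch {q1=false, q3=false, q4=false, q5=false} (q6, q2) contributes 4 new; branch {q1=false, q2=false, q3=false, q5=false} (q6, q4) contributes 2 new; branch {q1=false, q3=false, q4=true, q5=false} (q6, q2) contributes 2 new; branch {q4=false, q5=true} (q6, q2, q3, q1) contributes 16 new; branch {q2=false, q5=true} (q6, q3, q1, q4) contributes 8 new; branch {q4=true, q5=true} (q6, q2, q3, q1) contributes 8 new. Total: 40.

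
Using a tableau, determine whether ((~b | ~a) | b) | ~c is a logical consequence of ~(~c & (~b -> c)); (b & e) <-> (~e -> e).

Yes

Initial set: {~(~c & (~b -> c)); ((b & e) <-> (~e -> e)); ~(((~b | ~a) | b) | ~c)}.
~(((~b | ~a) | b) | ~c): α-rule — add ~((~b | ~a) | b), ~~c.
~((~b | ~a) | b): α-rule — add ~(~b | ~a), ~b.
~(~b | ~a): α-rule — add ~~b, ~~a.
× closes — contains both b and ~b.
All 1 branch closes.
Every branch closed, so the premises entail the conclusion.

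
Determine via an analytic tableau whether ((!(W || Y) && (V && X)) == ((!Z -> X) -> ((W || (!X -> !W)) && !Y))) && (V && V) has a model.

Initial set: {T (((!(W || Y) && (V && X)) == ((!Z -> X) -> ((W || (!X -> !W)) && !Y))) && (V && V))}.
T (((!(W || Y) && (V && X)) == ((!Z -> X) -> ((W || (!X -> !W)) && !Y))) && (V && V)): α-rule — add T ((!(W || Y) && (V && X)) == ((!Z -> X) -> ((W || (!X -> !W)) && !Y))), T (V && V).
T (V && V): α-rule — add T V, T V.
T ((!(W || Y) && (V && X)) == ((!Z -> X) -> ((W || (!X -> !W)) && !Y))): β-rule — branch into T (!(W || Y) && (V && X)), T ((!Z -> X) -> ((W || (!X -> !W)) && !Y))  //  F (!(W || Y) && (V && X)), F ((!Z -> X) -> ((W || (!X -> !W)) && !Y)).
  branch 1 (add T (!(W || Y) && (V && X)), T ((!Z -> X) -> ((W || (!X -> !W)) && !Y))):
    T (!(W || Y) && (V && X)): α-rule — add T !(W || Y), T (V && X).
    T !(W || Y): α-rule — add F W, F Y.
    T (V && X): α-rule — add T V, T X.
    T ((!Z -> X) -> ((W || (!X -> !W)) && !Y)): β-rule — branch into F (!Z -> X)  //  T ((W || (!X -> !W)) && !Y).
      branch 1.1 (add F (!Z -> X)):
        F (!Z -> X): α-rule — add T !Z, F X.
        × closes — contains both X and !X.
      branch 1.2 (add T ((W || (!X -> !W)) && !Y)):
        T ((W || (!X -> !W)) && !Y): α-rule — add T (W || (!X -> !W)), T !Y.
        T (W || (!X -> !W)): β-rule — branch into T W  //  T (!X -> !W).
          branch 1.2.1 (add T W):
            × closes — contains both W and !W.
          branch 1.2.2 (add T (!X -> !W)):
            T (!X -> !W): β-rule — branch into F !X  //  T !W.
              branch 1.2.2.1 (add F !X):
                ○ open, literals {V=T, W=F, X=T, Y=F}.
              branch 1.2.2.2 (add T !W):
                ○ open, literals {V=T, W=F, X=T, Y=F}.
  branch 2 (add F (!(W || Y) && (V && X)), F ((!Z -> X) -> ((W || (!X -> !W)) && !Y))):
    F ((!Z -> X) -> ((W || (!X -> !W)) && !Y)): α-rule — add T (!Z -> X), F ((W || (!X -> !W)) && !Y).
    F (!(W || Y) && (V && X)): β-rule — branch into F !(W || Y)  //  F (V && X).
      branch 2.1 (add F !(W || Y)):
        T (!Z -> X): β-rule — branch into F !Z  //  T X.
          branch 2.1.1 (add F !Z):
            F ((W || (!X -> !W)) && !Y): β-rule — branch into F (W || (!X -> !W))  //  F !Y.
              branch 2.1.1.1 (add F (W || (!X -> !W))):
                F (W || (!X -> !W)): α-rule — add F W, F (!X -> !W).
                F (!X -> !W): α-rule — add T !X, F !W.
                × closes — contains both W and !W.
              branch 2.1.1.2 (add F !Y):
                F !(W || Y): β-rule — branch into T W  //  T Y.
                  branch 2.1.1.2.1 (add T W):
                    ○ open, literals {V=T, W=T, Y=T, Z=T}.
                  branch 2.1.1.2.2 (add T Y):
                    ○ open, literals {V=T, Y=T, Z=T}.
          branch 2.1.2 (add T X):
            F ((W || (!X -> !W)) && !Y): β-rule — branch into F (W || (!X -> !W))  //  F !Y.
              branch 2.1.2.1 (add F (W || (!X -> !W))):
                F (W || (!X -> !W)): α-rule — add F W, F (!X -> !W).
                F (!X -> !W): α-rule — add T !X, F !W.
                × closes — contains both X and !X.
              branch 2.1.2.2 (add F !Y):
                F !(W || Y): β-rule — branch into T W  //  T Y.
                  branch 2.1.2.2.1 (add T W):
                    ○ open, literals {V=T, W=T, X=T, Y=T}.
                  branch 2.1.2.2.2 (add T Y):
                    ○ open, literals {V=T, X=T, Y=T}.
      branch 2.2 (add F (V && X)):
        T (!Z -> X): β-rule — branch into F !Z  //  T X.
          branch 2.2.1 (add F !Z):
            F ((W || (!X -> !W)) && !Y): β-rule — branch into F (W || (!X -> !W))  //  F !Y.
              branch 2.2.1.1 (add F (W || (!X -> !W))):
                F (W || (!X -> !W)): α-rule — add F W, F (!X -> !W).
                F (!X -> !W): α-rule — add T !X, F !W.
                × closes — contains both W and !W.
              branch 2.2.1.2 (add F !Y):
                F (V && X): β-rule — branch into F V  //  F X.
                  branch 2.2.1.2.1 (add F V):
                    × closes — contains both V and !V.
                  branch 2.2.1.2.2 (add F X):
                    ○ open, literals {V=T, X=F, Y=T, Z=T}.
          branch 2.2.2 (add T X):
            F ((W || (!X -> !W)) && !Y): β-rule — branch into F (W || (!X -> !W))  //  F !Y.
              branch 2.2.2.1 (add F (W || (!X -> !W))):
                F (W || (!X -> !W)): α-rule — add F W, F (!X -> !W).
                F (!X -> !W): α-rule — add T !X, F !W.
                × closes — contains both X and !X.
              branch 2.2.2.2 (add F !Y):
                F (V && X): β-rule — branch into F V  //  F X.
                  branch 2.2.2.2.1 (add F V):
                    × closes — contains both V and !V.
                  branch 2.2.2.2.2 (add F X):
                    × closes — contains both X and !X.
9 branches closed, 7 open.
An open branch gives a satisfying assignment: V=T, W=F, X=T, Y=F.

Satisfiable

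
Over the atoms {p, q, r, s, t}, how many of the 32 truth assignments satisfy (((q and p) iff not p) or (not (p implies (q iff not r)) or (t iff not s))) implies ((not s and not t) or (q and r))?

18

Initial set: {((((q and p) iff not p) or (not (p implies (q iff not r)) or (t iff not s))) implies ((not s and not t) or (q and r)))}.
((((q and p) iff not p) or (not (p implies (q iff not r)) or (t iff not s))) implies ((not s and not t) or (q and r))): β-rule — branch into not (((q and p) iff not p) or (not (p implies (q iff not r)) or (t iff not s)))  //  ((not s and not t) or (q and r)).
  branch 1 (add not (((q and p) iff not p) or (not (p implies (q iff not r)) or (t iff not s)))):
    not (((q and p) iff not p) or (not (p implies (q iff not r)) or (t iff not s))): α-rule — add not ((q and p) iff not p), not (not (p implies (q iff not r)) or (t iff not s)).
    not (not (p implies (q iff not r)) or (t iff not s)): α-rule — add not not (p implies (q iff not r)), not (t iff not s).
    not ((q and p) iff not p): β-rule — branch into (q and p), not not p  //  not (q and p), not p.
      branch 1.1 (add (q and p), not not p):
        (q and p): α-rule — add q, p.
        not not (p implies (q iff not r)): β-rule — branch into not p  //  (q iff not r).
          branch 1.1.1 (add not p):
            × closes — contains both p and not p.
          branch 1.1.2 (add (q iff not r)):
            not (t iff not s): β-rule — branch into t, not not s  //  not t, not s.
              branch 1.1.2.1 (add t, not not s):
                (q iff not r): β-rule — branch into q, not r  //  not q, not not r.
                  branch 1.1.2.1.1 (add q, not r):
                    ○ open, literals {p=true, q=true, r=false, s=true, t=true}.
                  branch 1.1.2.1.2 (add not q, not not r):
                    × closes — contains both q and not q.
              branch 1.1.2.2 (add not t, not s):
                (q iff not r): β-rule — branch into q, not r  //  not q, not not r.
                  branch 1.1.2.2.1 (add q, not r):
                    ○ open, literals {p=true, q=true, r=false, s=false, t=false}.
                  branch 1.1.2.2.2 (add not q, not not r):
                    × closes — contains both q and not q.
      branch 1.2 (add not (q and p), not p):
        not not (p implies (q iff not r)): β-rule — branch into not p  //  (q iff not r).
          branch 1.2.1 (add not p):
            not (t iff not s): β-rule — branch into t, not not s  //  not t, not s.
              branch 1.2.1.1 (add t, not not s):
                not (q and p): β-rule — branch into not q  //  not p.
                  branch 1.2.1.1.1 (add not q):
                    ○ open, literals {p=false, q=false, s=true, t=true}.
                  branch 1.2.1.1.2 (add not p):
                    ○ open, literals {p=false, s=true, t=true}.
              branch 1.2.1.2 (add not t, not s):
                not (q and p): β-rule — branch into not q  //  not p.
                  branch 1.2.1.2.1 (add not q):
                    ○ open, literals {p=false, q=false, s=false, t=false}.
                  branch 1.2.1.2.2 (add not p):
                    ○ open, literals {p=false, s=false, t=false}.
          branch 1.2.2 (add (q iff not r)):
            not (t iff not s): β-rule — branch into t, not not s  //  not t, not s.
              branch 1.2.2.1 (add t, not not s):
                not (q and p): β-rule — branch into not q  //  not p.
                  branch 1.2.2.1.1 (add not q):
                    (q iff not r): β-rule — branch into q, not r  //  not q, not not r.
                      branch 1.2.2.1.1.1 (add q, not r):
                        × closes — contains both q and not q.
                      branch 1.2.2.1.1.2 (add not q, not not r):
                        ○ open, literals {p=false, q=false, r=true, s=true, t=true}.
                  branch 1.2.2.1.2 (add not p):
                    (q iff not r): β-rule — branch into q, not r  //  not q, not not r.
                      branch 1.2.2.1.2.1 (add q, not r):
                        ○ open, literals {p=false, q=true, r=false, s=true, t=true}.
                      branch 1.2.2.1.2.2 (add not q, not not r):
                        ○ open, literals {p=false, q=false, r=true, s=true, t=true}.
              branch 1.2.2.2 (add not t, not s):
                not (q and p): β-rule — branch into not q  //  not p.
                  branch 1.2.2.2.1 (add not q):
                    (q iff not r): β-rule — branch into q, not r  //  not q, not not r.
                      branch 1.2.2.2.1.1 (add q, not r):
                        × closes — contains both q and not q.
                      branch 1.2.2.2.1.2 (add not q, not not r):
                        ○ open, literals {p=false, q=false, r=true, s=false, t=false}.
                  branch 1.2.2.2.2 (add not p):
                    (q iff not r): β-rule — branch into q, not r  //  not q, not not r.
                      branch 1.2.2.2.2.1 (add q, not r):
                        ○ open, literals {p=false, q=true, r=false, s=false, t=false}.
                      branch 1.2.2.2.2.2 (add not q, not not r):
                        ○ open, literals {p=false, q=false, r=true, s=false, t=false}.
  branch 2 (add ((not s and not t) or (q and r))):
    ((not s and not t) or (q and r)): β-rule — branch into (not s and not t)  //  (q and r).
      branch 2.1 (add (not s and not t)):
        (not s and not t): α-rule — add not s, not t.
        ○ open, literals {s=false, t=false}.
      branch 2.2 (add (q and r)):
        (q and r): α-rule — add q, r.
        ○ open, literals {q=true, r=true}.
5 branches closed, 14 open.
Each open branch fixes some atoms; the unmentioned ones are free. Counting distinct full assignments: branch {p=true, q=true, r=false, s=true, t=true} (none free) contributes 1 new; branch {p=true, q=true, r=false, s=false, t=false} (none free) contributes 1 new; branch {p=false, q=false, s=true, t=true} (r) contributes 2 new; branch {p=false, s=true, t=true} (q, r) contributes 2 new; branch {p=false, q=false, s=false, t=false} (r) contributes 2 new; branch {p=false, s=false, t=false} (q, r) contributes 2 new; branch {p=false, q=false, r=true, s=true, t=true} (none free) contributes 0 new; branch {p=false, q=true, r=false, s=true, t=true} (none free) contributes 0 new; branch {p=false, q=false, r=true, s=true, t=true} (none free) contributes 0 new; branch {p=false, q=false, r=true, s=false, t=false} (none free) contributes 0 new; branch {p=false, q=true, r=false, s=false, t=false} (none free) contributes 0 new; branch {p=false, q=false, r=true, s=false, t=false} (none free) contributes 0 new; branch {s=false, t=false} (p, q, r) contributes 3 new; branch {q=true, r=true} (p, s, t) contributes 5 new. Total: 18.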